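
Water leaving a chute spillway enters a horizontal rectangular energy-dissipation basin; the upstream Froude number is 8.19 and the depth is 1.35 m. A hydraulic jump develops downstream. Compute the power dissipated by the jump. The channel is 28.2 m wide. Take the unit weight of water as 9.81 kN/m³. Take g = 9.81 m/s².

P = 348209 kW

Fr₁ = 8.19 (given).
Bélanger equation: y₂/y₁ = ½[√(1 + 8Fr₁²) − 1] = ½[√537.6 − 1] = 11.1.
y₂ = 11.1 × 1.35 = 15.0 m.
Head loss: ΔE = (y₂ − y₁)³/(4y₁y₂) = (15.0 − 1.35)³/(4×1.35×15.0) = 2530/80.9 = 31.3 m.
V₁ = Fr₁·√(g·y₁) = 8.19×√(9.81×1.35) = 29.8 m/s; q = V₁·y₁ = 40.2 m²/s. Q = q·b = 40.2 × 28.2 = 1135 m³/s. P = γ·Q·ΔE = 9.81 × 1135 × 31.3 = 348209 kW.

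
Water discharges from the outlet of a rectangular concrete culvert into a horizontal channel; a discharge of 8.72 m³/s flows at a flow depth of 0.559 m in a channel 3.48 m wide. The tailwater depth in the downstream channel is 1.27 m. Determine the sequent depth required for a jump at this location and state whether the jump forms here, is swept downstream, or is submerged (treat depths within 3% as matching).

y₂ = 1.26 m; the jump forms here

q = Q/b = 8.72/3.48 = 2.51 m²/s; V₁ = q/y₁ = 4.48 m/s. Fr₁ = V₁/√(g·y₁) = 1.91.
By Bélanger, y₂/y₁ = ½[√(1 + 8Fr₁²) − 1] = ½[√30.31 − 1] = 2.25.
y₂ = 2.25 × 0.559 = 1.26 m.
Tailwater y_tw = 1.27 m: y_tw ≈ y₂, so the jump forms here.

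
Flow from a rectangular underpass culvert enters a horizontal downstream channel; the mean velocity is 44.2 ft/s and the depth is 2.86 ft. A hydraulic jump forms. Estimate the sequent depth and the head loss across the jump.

Fr₁ = V₁/√(g·y₁) = 44.2/√(32.2×2.86) = 4.61.
Bélanger equation: y₂/y₁ = ½[√(1 + 8Fr₁²) − 1] = ½[√170.7 − 1] = 6.03.
y₂ = 6.03 × 2.86 = 17.3 ft.
q = V₁·y₁ = 44.2 × 2.86 = 126 ft²/s. V₂ = q/y₂ = 126/17.3 = 7.33 ft/s. E₁ = y₁ + V₁²/2g = 33.2 ft; E₂ = y₂ + V₂²/2g = 18.1 ft. ΔE = E₁ − E₂ = 15.1 ft.

y₂ = 17.3 ft; ΔE = 15.1 ft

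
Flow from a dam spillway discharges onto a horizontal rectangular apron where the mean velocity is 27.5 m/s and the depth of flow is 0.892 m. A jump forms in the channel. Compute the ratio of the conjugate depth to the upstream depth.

Fr₁ = V₁/√(g·y₁) = 27.5/√(9.81×0.892) = 9.30.
Conjugate-depth relation: y₂/y₁ = ½[√(1 + 8Fr₁²) − 1] = ½[√692.4 − 1] = 12.7.

y₂/y₁ = 12.7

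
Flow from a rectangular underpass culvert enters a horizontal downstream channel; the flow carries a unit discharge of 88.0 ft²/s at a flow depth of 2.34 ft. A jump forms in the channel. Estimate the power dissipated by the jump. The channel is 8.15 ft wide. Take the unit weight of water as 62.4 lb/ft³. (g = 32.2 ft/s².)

V₁ = q/y₁ = 88.0/2.34 = 37.6 ft/s. Fr₁ = V₁/√(g·y₁) = 37.6/√(32.2×2.34) = 4.33.
By Bélanger, y₂/y₁ = ½[√(1 + 8Fr₁²) − 1] = ½[√151.2 − 1] = 5.65.
y₂ = 5.65 × 2.34 = 13.2 ft.
Head loss: ΔE = (y₂ − y₁)³/(4y₁y₂) = (13.2 − 2.34)³/(4×2.34×13.2) = 1286/124 = 10.4 ft.
Q = q·b = 88.0 × 8.15 = 717 cfs. P = γ·Q·ΔE/550 = 62.4 × 717 × 10.4 / 550 = 846 hp.

P = 846 hp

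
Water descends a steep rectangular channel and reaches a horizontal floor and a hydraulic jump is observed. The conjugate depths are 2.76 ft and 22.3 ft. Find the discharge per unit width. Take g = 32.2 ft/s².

q = 158 ft²/s

For a rectangular channel the momentum equation gives q² = ½·g·y₁·y₂·(y₁ + y₂) = ½×32.2×2.76×22.3×25.1 = 24833.
q = √24833 = 158 ft²/s.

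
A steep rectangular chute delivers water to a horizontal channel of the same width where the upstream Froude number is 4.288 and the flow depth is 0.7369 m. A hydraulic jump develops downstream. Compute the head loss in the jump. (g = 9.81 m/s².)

Fr₁ = 4.288 (given).
From the momentum equation for a rectangular channel, y₂/y₁ = ½[√(1 + 8Fr₁²) − 1] = ½[√148.10 − 1] = 5.585.
y₂ = 5.585 × 0.7369 = 4.115 m.
Head loss: ΔE = (y₂ − y₁)³/(4y₁y₂) = (4.115 − 0.7369)³/(4×0.7369×4.115) = 38.56/12.13 = 3.179 m.

ΔE = 3.179 m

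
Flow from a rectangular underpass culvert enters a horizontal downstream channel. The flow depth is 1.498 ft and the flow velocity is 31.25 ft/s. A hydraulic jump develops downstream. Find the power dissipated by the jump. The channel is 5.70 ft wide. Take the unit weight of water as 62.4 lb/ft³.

P = 224.4 hp

Fr₁ = V₁/√(g·y₁) = 31.25/√(32.2×1.498) = 4.500.
Sequent-depth ratio: y₂/y₁ = ½[√(1 + 8Fr₁²) − 1] = ½[√162.97 − 1] = 5.883.
y₂ = 5.883 × 1.498 = 8.813 ft.
Head loss: ΔE = (y₂ − y₁)³/(4y₁y₂) = (8.813 − 1.498)³/(4×1.498×8.813) = 391.4/52.80 = 7.411 ft.
q = V₁·y₁ = 31.25 × 1.498 = 46.81 ft²/s. Q = q·b = 46.81 × 5.70 = 266.8 cfs. P = γ·Q·ΔE/550 = 62.4 × 266.8 × 7.411 / 550 = 224.4 hp.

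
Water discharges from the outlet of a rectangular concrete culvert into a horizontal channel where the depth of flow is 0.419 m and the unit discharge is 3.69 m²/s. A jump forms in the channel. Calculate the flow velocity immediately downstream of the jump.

V₁ = q/y₁ = 3.69/0.419 = 8.81 m/s. Fr₁ = V₁/√(g·y₁) = 8.81/√(9.81×0.419) = 4.34.
From the momentum equation for a rectangular channel, y₂/y₁ = ½[√(1 + 8Fr₁²) − 1] = ½[√151.9 − 1] = 5.66.
y₂ = 5.66 × 0.419 = 2.37 m.
V₂ = q/y₂ = 3.69/2.37 = 1.56 m/s.

V₂ = 1.56 m/s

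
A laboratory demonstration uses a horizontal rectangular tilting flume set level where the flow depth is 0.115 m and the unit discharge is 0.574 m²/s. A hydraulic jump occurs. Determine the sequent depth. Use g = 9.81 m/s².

y₂ = 0.709 m

V₁ = q/y₁ = 0.574/0.115 = 4.99 m/s. Fr₁ = V₁/√(g·y₁) = 4.99/√(9.81×0.115) = 4.70.
Conjugate-depth relation: y₂/y₁ = ½[√(1 + 8Fr₁²) − 1] = ½[√177.7 − 1] = 6.16.
y₂ = 6.16 × 0.115 = 0.709 m.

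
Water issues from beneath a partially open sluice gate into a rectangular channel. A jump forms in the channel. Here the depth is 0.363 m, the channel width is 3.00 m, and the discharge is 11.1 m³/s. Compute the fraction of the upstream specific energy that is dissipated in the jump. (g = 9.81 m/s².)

q = Q/b = 11.1/3.00 = 3.70 m²/s; V₁ = q/y₁ = 10.2 m/s. Fr₁ = V₁/√(g·y₁) = 5.40.
From the momentum equation for a rectangular channel, y₂/y₁ = ½[√(1 + 8Fr₁²) − 1] = ½[√234.4 − 1] = 7.16.
y₂ = 7.16 × 0.363 = 2.60 m.
E₁ = y₁ + V₁²/2g = 5.66 m. ΔE = (y₂ − y₁)³/(4y₁y₂) = 2.96 m. ΔE/E₁ = 2.96/5.66 = 0.523.

ΔE/E₁ = 0.523 (52.3%)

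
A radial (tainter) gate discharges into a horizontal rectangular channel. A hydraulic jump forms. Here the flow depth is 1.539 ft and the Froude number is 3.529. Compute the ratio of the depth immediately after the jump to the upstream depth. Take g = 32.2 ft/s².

Fr₁ = 3.529 (given).
Conjugate-depth relation: y₂/y₁ = ½[√(1 + 8Fr₁²) − 1] = ½[√100.63 − 1] = 4.516.

y₂/y₁ = 4.516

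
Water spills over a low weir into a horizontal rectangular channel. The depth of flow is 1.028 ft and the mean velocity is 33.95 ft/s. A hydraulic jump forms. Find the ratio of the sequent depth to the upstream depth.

y₂/y₁ = 7.860

Fr₁ = V₁/√(g·y₁) = 33.95/√(32.2×1.028) = 5.901.
Conjugate-depth relation: y₂/y₁ = ½[√(1 + 8Fr₁²) − 1] = ½[√279.56 − 1] = 7.860.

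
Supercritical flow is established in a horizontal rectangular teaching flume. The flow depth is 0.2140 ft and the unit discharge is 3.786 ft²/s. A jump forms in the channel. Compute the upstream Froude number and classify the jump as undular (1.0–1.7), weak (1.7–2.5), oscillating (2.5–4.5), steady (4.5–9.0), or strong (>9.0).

Fr₁ = 6.740; steady jump

V₁ = q/y₁ = 3.786/0.2140 = 17.69 ft/s. Fr₁ = V₁/√(g·y₁) = 17.69/√(32.2×0.2140) = 6.740.
Fr₁ = 6.740 lies in the steady range.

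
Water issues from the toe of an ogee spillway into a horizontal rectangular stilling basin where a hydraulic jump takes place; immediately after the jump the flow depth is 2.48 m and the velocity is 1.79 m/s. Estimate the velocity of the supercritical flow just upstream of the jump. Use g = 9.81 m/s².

V₁ = 8.27 m/s

Fr₂ = V₂/√(g·y₂) = 1.79/√(9.81×2.48) = 0.363.
Applying the sequent-depth relation in reverse, y₁/y₂ = ½[√(1 + 8Fr₂²) − 1] = ½[√2.054 − 1] = 0.217.
y₁ = 0.217 × 2.48 = 0.537 m.
V₁ = q/y₁ = 4.44/0.537 = 8.27 m/s.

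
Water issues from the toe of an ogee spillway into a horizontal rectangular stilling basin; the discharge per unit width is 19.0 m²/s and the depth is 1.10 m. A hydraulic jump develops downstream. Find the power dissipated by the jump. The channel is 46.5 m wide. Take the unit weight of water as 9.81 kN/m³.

P = 72315 kW

V₁ = q/y₁ = 19.0/1.10 = 17.3 m/s. Fr₁ = V₁/√(g·y₁) = 17.3/√(9.81×1.10) = 5.26.
Conjugate-depth relation: y₂/y₁ = ½[√(1 + 8Fr₁²) − 1] = ½[√222.2 − 1] = 6.95.
y₂ = 6.95 × 1.10 = 7.65 m.
V₂ = q/y₂ = 19.0/7.65 = 2.48 m/s. E₁ = y₁ + V₁²/2g = 16.3 m; E₂ = y₂ + V₂²/2g = 7.96 m. ΔE = E₁ − E₂ = 8.34 m.
Q = q·b = 19.0 × 46.5 = 884 m³/s. P = γ·Q·ΔE = 9.81 × 884 × 8.34 = 72315 kW.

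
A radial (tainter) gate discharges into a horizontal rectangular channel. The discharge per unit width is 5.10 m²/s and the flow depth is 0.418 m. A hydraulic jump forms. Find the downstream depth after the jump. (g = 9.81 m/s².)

y₂ = 3.36 m

V₁ = q/y₁ = 5.10/0.418 = 12.2 m/s. Fr₁ = V₁/√(g·y₁) = 12.2/√(9.81×0.418) = 6.03.
Bélanger equation: y₂/y₁ = ½[√(1 + 8Fr₁²) − 1] = ½[√291.4 − 1] = 8.04.
y₂ = 8.04 × 0.418 = 3.36 m.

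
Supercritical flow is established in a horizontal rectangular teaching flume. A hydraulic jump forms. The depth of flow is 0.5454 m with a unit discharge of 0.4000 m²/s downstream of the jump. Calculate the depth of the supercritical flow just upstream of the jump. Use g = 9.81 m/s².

V₂ = q/y₂ = 0.4000/0.5454 = 0.7334 m/s; Fr₂ = V₂/√(g·y₂) = 0.3171.
Since the conjugate-depth ratio holds either way, y₁/y₂ = ½[√(1 + 8Fr₂²) − 1] = ½[√1.8043 − 1] = 0.1716.
y₁ = 0.1716 × 0.5454 = 0.09360 m.

y₁ = 0.09360 m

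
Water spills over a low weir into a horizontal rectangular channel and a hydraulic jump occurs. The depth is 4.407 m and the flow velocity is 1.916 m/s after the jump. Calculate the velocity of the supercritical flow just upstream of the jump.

V₁ = 12.95 m/s

Fr₂ = V₂/√(g·y₂) = 1.916/√(9.81×4.407) = 0.2914.
Since the conjugate-depth ratio holds either way, y₁/y₂ = ½[√(1 + 8Fr₂²) − 1] = ½[√1.6793 − 1] = 0.1479.
y₁ = 0.1479 × 4.407 = 0.6520 m.
V₁ = q/y₁ = 8.444/0.6520 = 12.95 m/s.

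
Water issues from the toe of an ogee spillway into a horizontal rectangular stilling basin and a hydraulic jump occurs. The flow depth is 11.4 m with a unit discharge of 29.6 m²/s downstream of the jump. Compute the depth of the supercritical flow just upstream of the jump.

y₁ = 1.24 m

V₂ = q/y₂ = 29.6/11.4 = 2.60 m/s; Fr₂ = V₂/√(g·y₂) = 0.246.
Applying the sequent-depth relation in reverse, y₁/y₂ = ½[√(1 + 8Fr₂²) − 1] = ½[√1.482 − 1] = 0.109.
y₁ = 0.109 × 11.4 = 1.24 m.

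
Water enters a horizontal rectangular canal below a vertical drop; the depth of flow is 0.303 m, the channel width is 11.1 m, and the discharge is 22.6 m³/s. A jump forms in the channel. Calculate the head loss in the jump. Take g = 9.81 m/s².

ΔE = 0.988 m

q = Q/b = 22.6/11.1 = 2.04 m²/s; V₁ = q/y₁ = 6.72 m/s. Fr₁ = V₁/√(g·y₁) = 3.90.
Conjugate-depth relation: y₂/y₁ = ½[√(1 + 8Fr₁²) − 1] = ½[√122.5 − 1] = 5.03.
y₂ = 5.03 × 0.303 = 1.53 m.
V₂ = q/y₂ = 2.04/1.53 = 1.33 m/s. E₁ = y₁ + V₁²/2g = 2.60 m; E₂ = y₂ + V₂²/2g = 1.62 m. ΔE = E₁ − E₂ = 0.988 m.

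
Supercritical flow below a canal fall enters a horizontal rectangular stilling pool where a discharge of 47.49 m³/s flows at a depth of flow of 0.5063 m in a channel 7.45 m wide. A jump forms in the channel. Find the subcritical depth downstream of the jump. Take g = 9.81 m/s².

y₂ = 3.800 m

q = Q/b = 47.49/7.45 = 6.374 m²/s; V₁ = q/y₁ = 12.59 m/s. Fr₁ = V₁/√(g·y₁) = 5.649.
Bélanger equation: y₂/y₁ = ½[√(1 + 8Fr₁²) − 1] = ½[√256.32 − 1] = 7.505.
y₂ = 7.505 × 0.5063 = 3.800 m.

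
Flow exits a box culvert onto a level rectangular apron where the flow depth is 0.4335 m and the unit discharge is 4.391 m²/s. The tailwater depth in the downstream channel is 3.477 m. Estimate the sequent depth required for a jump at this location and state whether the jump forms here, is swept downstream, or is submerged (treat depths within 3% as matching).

V₁ = q/y₁ = 4.391/0.4335 = 10.13 m/s. Fr₁ = V₁/√(g·y₁) = 10.13/√(9.81×0.4335) = 4.912.
By Bélanger, y₂/y₁ = ½[√(1 + 8Fr₁²) − 1] = ½[√194.01 − 1] = 6.464.
y₂ = 6.464 × 0.4335 = 2.802 m.
Tailwater y_tw = 3.477 m: y_tw > y₂, so the jump is submerged.

y₂ = 2.802 m; the jump is submerged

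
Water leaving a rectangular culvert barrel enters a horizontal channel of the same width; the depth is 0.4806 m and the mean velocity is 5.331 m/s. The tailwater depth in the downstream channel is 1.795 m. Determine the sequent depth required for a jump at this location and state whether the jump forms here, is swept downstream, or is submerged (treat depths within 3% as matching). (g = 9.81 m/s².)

Fr₁ = V₁/√(g·y₁) = 5.331/√(9.81×0.4806) = 2.455.
Bélanger equation: y₂/y₁ = ½[√(1 + 8Fr₁²) − 1] = ½[√49.223 − 1] = 3.008.
y₂ = 3.008 × 0.4806 = 1.446 m.
Tailwater y_tw = 1.795 m: y_tw > y₂, so the jump is submerged.

y₂ = 1.446 m; the jump is submerged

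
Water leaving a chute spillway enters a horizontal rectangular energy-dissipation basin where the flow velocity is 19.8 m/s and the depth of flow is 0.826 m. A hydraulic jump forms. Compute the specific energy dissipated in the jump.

ΔE = 12.9 m

Fr₁ = V₁/√(g·y₁) = 19.8/√(9.81×0.826) = 6.96.
Bélanger equation: y₂/y₁ = ½[√(1 + 8Fr₁²) − 1] = ½[√388.1 − 1] = 9.35.
y₂ = 9.35 × 0.826 = 7.72 m.
q = V₁·y₁ = 19.8 × 0.826 = 16.4 m²/s. V₂ = q/y₂ = 16.4/7.72 = 2.12 m/s. E₁ = y₁ + V₁²/2g = 20.8 m; E₂ = y₂ + V₂²/2g = 7.95 m. ΔE = E₁ − E₂ = 12.9 m.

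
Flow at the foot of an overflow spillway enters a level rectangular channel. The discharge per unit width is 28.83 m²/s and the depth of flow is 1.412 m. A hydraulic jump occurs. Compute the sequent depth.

y₂ = 10.27 m

V₁ = q/y₁ = 28.83/1.412 = 20.42 m/s. Fr₁ = V₁/√(g·y₁) = 20.42/√(9.81×1.412) = 5.486.
From the momentum equation for a rectangular channel, y₂/y₁ = ½[√(1 + 8Fr₁²) − 1] = ½[√241.77 − 1] = 7.275.
y₂ = 7.275 × 1.412 = 10.27 m.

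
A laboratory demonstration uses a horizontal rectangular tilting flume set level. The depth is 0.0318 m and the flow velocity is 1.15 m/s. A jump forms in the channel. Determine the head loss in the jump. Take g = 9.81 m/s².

Fr₁ = V₁/√(g·y₁) = 1.15/√(9.81×0.0318) = 2.06.
By Bélanger, y₂/y₁ = ½[√(1 + 8Fr₁²) − 1] = ½[√34.91 − 1] = 2.45.
y₂ = 2.45 × 0.0318 = 0.0781 m.
q = V₁·y₁ = 1.15 × 0.0318 = 0.0366 m²/s. V₂ = q/y₂ = 0.0366/0.0781 = 0.469 m/s. E₁ = y₁ + V₁²/2g = 0.0992 m; E₂ = y₂ + V₂²/2g = 0.0892 m. ΔE = E₁ − E₂ = 0.00997 m.

ΔE = 0.00997 m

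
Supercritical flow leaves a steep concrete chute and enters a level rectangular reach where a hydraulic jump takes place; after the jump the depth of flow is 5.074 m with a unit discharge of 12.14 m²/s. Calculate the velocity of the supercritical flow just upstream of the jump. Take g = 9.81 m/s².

V₁ = 12.41 m/s

V₂ = q/y₂ = 12.14/5.074 = 2.393 m/s; Fr₂ = V₂/√(g·y₂) = 0.3391.
Since the conjugate-depth ratio holds either way, y₁/y₂ = ½[√(1 + 8Fr₂²) − 1] = ½[√1.9200 − 1] = 0.1928.
y₁ = 0.1928 × 5.074 = 0.9784 m.
V₁ = q/y₁ = 12.14/0.9784 = 12.41 m/s.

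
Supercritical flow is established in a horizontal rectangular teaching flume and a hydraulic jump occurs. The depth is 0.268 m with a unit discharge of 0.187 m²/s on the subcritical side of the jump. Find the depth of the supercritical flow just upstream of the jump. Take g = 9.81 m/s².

y₁ = 0.0771 m

V₂ = q/y₂ = 0.187/0.268 = 0.698 m/s; Fr₂ = V₂/√(g·y₂) = 0.430.
Since the conjugate-depth ratio holds either way, y₁/y₂ = ½[√(1 + 8Fr₂²) − 1] = ½[√2.481 − 1] = 0.288.
y₁ = 0.288 × 0.268 = 0.0771 m.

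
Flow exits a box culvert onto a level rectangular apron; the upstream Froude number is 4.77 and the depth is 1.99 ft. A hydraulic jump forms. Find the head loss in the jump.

ΔE = 11.6 ft

Fr₁ = 4.77 (given).
Sequent-depth ratio: y₂/y₁ = ½[√(1 + 8Fr₁²) − 1] = ½[√183.0 − 1] = 6.26.
y₂ = 6.26 × 1.99 = 12.5 ft.
Head loss: ΔE = (y₂ − y₁)³/(4y₁y₂) = (12.5 − 1.99)³/(4×1.99×12.5) = 1150/99.2 = 11.6 ft.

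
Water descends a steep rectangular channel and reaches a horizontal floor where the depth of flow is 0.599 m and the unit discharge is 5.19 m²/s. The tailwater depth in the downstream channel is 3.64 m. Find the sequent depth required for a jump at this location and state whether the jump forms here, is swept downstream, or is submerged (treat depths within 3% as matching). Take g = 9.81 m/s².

V₁ = q/y₁ = 5.19/0.599 = 8.66 m/s. Fr₁ = V₁/√(g·y₁) = 8.66/√(9.81×0.599) = 3.57.
Conjugate-depth relation: y₂/y₁ = ½[√(1 + 8Fr₁²) − 1] = ½[√103.2 − 1] = 4.58.
y₂ = 4.58 × 0.599 = 2.74 m.
Tailwater y_tw = 3.64 m: y_tw > y₂, so the jump is submerged.

y₂ = 2.74 m; the jump is submerged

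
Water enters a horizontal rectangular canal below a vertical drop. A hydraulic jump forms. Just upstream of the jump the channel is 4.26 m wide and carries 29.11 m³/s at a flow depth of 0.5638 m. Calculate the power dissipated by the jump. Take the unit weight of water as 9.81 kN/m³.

P = 1157 kW

q = Q/b = 29.11/4.26 = 6.833 m²/s; V₁ = q/y₁ = 12.12 m/s. Fr₁ = V₁/√(g·y₁) = 5.154.
Bélanger equation: y₂/y₁ = ½[√(1 + 8Fr₁²) − 1] = ½[√213.48 − 1] = 6.805.
y₂ = 6.805 × 0.5638 = 3.837 m.
Head loss: ΔE = (y₂ − y₁)³/(4y₁y₂) = (3.837 − 0.5638)³/(4×0.5638×3.837) = 35.07/8.653 = 4.052 m.
P = γ·Q·ΔE = 9.81 × 29.11 × 4.052 = 1157 kW.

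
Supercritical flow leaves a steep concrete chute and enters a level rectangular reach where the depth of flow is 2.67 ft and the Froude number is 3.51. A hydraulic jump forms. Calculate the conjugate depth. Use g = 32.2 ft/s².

Fr₁ = 3.51 (given).
Sequent-depth ratio: y₂/y₁ = ½[√(1 + 8Fr₁²) − 1] = ½[√99.56 − 1] = 4.49.
y₂ = 4.49 × 2.67 = 12.0 ft.

y₂ = 12.0 ft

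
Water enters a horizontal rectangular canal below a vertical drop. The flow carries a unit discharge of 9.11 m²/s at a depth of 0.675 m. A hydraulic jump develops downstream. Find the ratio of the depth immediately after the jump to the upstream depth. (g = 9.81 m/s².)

V₁ = q/y₁ = 9.11/0.675 = 13.5 m/s. Fr₁ = V₁/√(g·y₁) = 13.5/√(9.81×0.675) = 5.24.
Sequent-depth ratio: y₂/y₁ = ½[√(1 + 8Fr₁²) − 1] = ½[√221.1 − 1] = 6.93.

y₂/y₁ = 6.93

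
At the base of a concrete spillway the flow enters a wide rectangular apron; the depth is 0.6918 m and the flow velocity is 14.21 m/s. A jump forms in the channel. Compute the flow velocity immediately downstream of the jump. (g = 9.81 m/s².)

Fr₁ = V₁/√(g·y₁) = 14.21/√(9.81×0.6918) = 5.455.
From the momentum equation for a rectangular channel, y₂/y₁ = ½[√(1 + 8Fr₁²) − 1] = ½[√239.03 − 1] = 7.230.
y₂ = 7.230 × 0.6918 = 5.002 m.
q = V₁·y₁ = 14.21 × 0.6918 = 9.830 m²/s.
V₂ = q/y₂ = 9.830/5.002 = 1.965 m/s.

V₂ = 1.965 m/s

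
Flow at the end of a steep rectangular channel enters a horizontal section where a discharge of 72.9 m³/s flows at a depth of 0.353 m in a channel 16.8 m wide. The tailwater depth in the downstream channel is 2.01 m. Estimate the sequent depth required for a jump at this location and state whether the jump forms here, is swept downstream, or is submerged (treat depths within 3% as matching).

q = Q/b = 72.9/16.8 = 4.34 m²/s; V₁ = q/y₁ = 12.3 m/s. Fr₁ = V₁/√(g·y₁) = 6.61.
By Bélanger, y₂/y₁ = ½[√(1 + 8Fr₁²) − 1] = ½[√350.1 − 1] = 8.86.
y₂ = 8.86 × 0.353 = 3.13 m.
Tailwater y_tw = 2.01 m: y_tw < y₂, so the jump is swept downstream.

y₂ = 3.13 m; the jump is swept downstream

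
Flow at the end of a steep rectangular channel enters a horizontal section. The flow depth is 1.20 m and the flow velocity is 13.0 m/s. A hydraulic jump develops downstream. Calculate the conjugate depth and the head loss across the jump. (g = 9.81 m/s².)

Fr₁ = V₁/√(g·y₁) = 13.0/√(9.81×1.20) = 3.79.
From the momentum equation for a rectangular channel, y₂/y₁ = ½[√(1 + 8Fr₁²) − 1] = ½[√115.8 − 1] = 4.88.
y₂ = 4.88 × 1.20 = 5.86 m.
Head loss: ΔE = (y₂ − y₁)³/(4y₁y₂) = (5.86 − 1.20)³/(4×1.20×5.86) = 101/28.1 = 3.59 m.

y₂ = 5.86 m; ΔE = 3.59 m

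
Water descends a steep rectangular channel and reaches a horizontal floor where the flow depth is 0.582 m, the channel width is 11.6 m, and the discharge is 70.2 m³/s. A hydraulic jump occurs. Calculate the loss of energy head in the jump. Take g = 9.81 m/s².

q = Q/b = 70.2/11.6 = 6.05 m²/s; V₁ = q/y₁ = 10.4 m/s. Fr₁ = V₁/√(g·y₁) = 4.35.
Bélanger equation: y₂/y₁ = ½[√(1 + 8Fr₁²) − 1] = ½[√152.5 − 1] = 5.67.
y₂ = 5.67 × 0.582 = 3.30 m.
Head loss: ΔE = (y₂ − y₁)³/(4y₁y₂) = (3.30 − 0.582)³/(4×0.582×3.30) = 20.1/7.69 = 2.62 m.

ΔE = 2.62 m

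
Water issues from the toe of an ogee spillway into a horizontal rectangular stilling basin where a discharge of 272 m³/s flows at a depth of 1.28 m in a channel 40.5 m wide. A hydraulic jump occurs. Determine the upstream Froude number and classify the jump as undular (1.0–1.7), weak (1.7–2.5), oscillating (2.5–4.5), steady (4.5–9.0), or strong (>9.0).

q = Q/b = 272/40.5 = 6.72 m²/s; V₁ = q/y₁ = 5.25 m/s. Fr₁ = V₁/√(g·y₁) = 1.48.
Fr₁ = 1.48 lies in the undular range.

Fr₁ = 1.48; undular jump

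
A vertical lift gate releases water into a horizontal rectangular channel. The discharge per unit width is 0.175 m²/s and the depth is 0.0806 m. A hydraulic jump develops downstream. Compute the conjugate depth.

V₁ = q/y₁ = 0.175/0.0806 = 2.17 m/s. Fr₁ = V₁/√(g·y₁) = 2.17/√(9.81×0.0806) = 2.44.
By Bélanger, y₂/y₁ = ½[√(1 + 8Fr₁²) − 1] = ½[√48.70 − 1] = 2.99.
y₂ = 2.99 × 0.0806 = 0.241 m.

y₂ = 0.241 m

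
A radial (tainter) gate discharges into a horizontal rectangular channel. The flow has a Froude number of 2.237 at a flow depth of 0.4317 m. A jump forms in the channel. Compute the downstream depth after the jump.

Fr₁ = 2.237 (given).
By Bélanger, y₂/y₁ = ½[√(1 + 8Fr₁²) − 1] = ½[√41.033 − 1] = 2.703.
y₂ = 2.703 × 0.4317 = 1.167 m.

y₂ = 1.167 m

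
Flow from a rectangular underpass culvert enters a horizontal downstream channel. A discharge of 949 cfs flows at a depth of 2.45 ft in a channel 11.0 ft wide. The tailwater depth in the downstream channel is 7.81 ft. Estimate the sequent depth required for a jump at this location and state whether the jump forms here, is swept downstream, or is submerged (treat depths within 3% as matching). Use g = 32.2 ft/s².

q = Q/b = 949/11.0 = 86.3 ft²/s; V₁ = q/y₁ = 35.2 ft/s. Fr₁ = V₁/√(g·y₁) = 3.96.
Conjugate-depth relation: y₂/y₁ = ½[√(1 + 8Fr₁²) − 1] = ½[√126.7 − 1] = 5.13.
y₂ = 5.13 × 2.45 = 12.6 ft.
Tailwater y_tw = 7.81 ft: y_tw < y₂, so the jump is swept downstream.

y₂ = 12.6 ft; the jump is swept downstream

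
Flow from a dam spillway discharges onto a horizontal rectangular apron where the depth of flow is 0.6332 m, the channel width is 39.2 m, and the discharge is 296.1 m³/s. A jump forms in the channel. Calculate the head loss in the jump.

q = Q/b = 296.1/39.2 = 7.554 m²/s; V₁ = q/y₁ = 11.93 m/s. Fr₁ = V₁/√(g·y₁) = 4.786.
Bélanger equation: y₂/y₁ = ½[√(1 + 8Fr₁²) − 1] = ½[√184.27 − 1] = 6.287.
y₂ = 6.287 × 0.6332 = 3.981 m.
Head loss: ΔE = (y₂ − y₁)³/(4y₁y₂) = (3.981 − 0.6332)³/(4×0.6332×3.981) = 37.53/10.08 = 3.722 m.

ΔE = 3.722 m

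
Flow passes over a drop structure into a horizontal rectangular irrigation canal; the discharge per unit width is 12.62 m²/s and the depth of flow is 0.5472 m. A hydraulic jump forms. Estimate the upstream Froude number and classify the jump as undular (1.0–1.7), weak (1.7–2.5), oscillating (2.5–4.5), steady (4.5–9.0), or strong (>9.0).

V₁ = q/y₁ = 12.62/0.5472 = 23.06 m/s. Fr₁ = V₁/√(g·y₁) = 23.06/√(9.81×0.5472) = 9.954.
Fr₁ = 9.954 lies in the strong range.

Fr₁ = 9.954; strong jump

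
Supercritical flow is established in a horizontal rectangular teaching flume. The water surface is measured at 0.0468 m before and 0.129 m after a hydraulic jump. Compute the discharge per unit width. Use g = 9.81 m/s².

For a rectangular channel the momentum equation gives q² = ½·g·y₁·y₂·(y₁ + y₂) = ½×9.81×0.0468×0.129×0.176 = 0.00521.
q = √0.00521 = 0.0722 m²/s.

q = 0.0722 m²/s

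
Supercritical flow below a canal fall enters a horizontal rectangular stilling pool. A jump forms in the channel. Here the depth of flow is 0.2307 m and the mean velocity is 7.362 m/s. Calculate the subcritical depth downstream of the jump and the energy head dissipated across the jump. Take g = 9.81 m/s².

Fr₁ = V₁/√(g·y₁) = 7.362/√(9.81×0.2307) = 4.894.
By Bélanger, y₂/y₁ = ½[√(1 + 8Fr₁²) − 1] = ½[√192.59 − 1] = 6.439.
y₂ = 6.439 × 0.2307 = 1.485 m.
q = V₁·y₁ = 7.362 × 0.2307 = 1.698 m²/s. V₂ = q/y₂ = 1.698/1.485 = 1.143 m/s. E₁ = y₁ + V₁²/2g = 2.993 m; E₂ = y₂ + V₂²/2g = 1.552 m. ΔE = E₁ − E₂ = 1.441 m.

y₂ = 1.485 m; ΔE = 1.441 m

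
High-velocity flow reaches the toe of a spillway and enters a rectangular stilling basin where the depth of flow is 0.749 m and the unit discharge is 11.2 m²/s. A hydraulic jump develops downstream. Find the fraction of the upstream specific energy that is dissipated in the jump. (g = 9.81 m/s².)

V₁ = q/y₁ = 11.2/0.749 = 15.0 m/s. Fr₁ = V₁/√(g·y₁) = 15.0/√(9.81×0.749) = 5.52.
Sequent-depth ratio: y₂/y₁ = ½[√(1 + 8Fr₁²) − 1] = ½[√244.5 − 1] = 7.32.
y₂ = 7.32 × 0.749 = 5.48 m.
E₁ = y₁ + V₁²/2g = 12.1 m. ΔE = (y₂ − y₁)³/(4y₁y₂) = 6.45 m. ΔE/E₁ = 6.45/12.1 = 0.531.

ΔE/E₁ = 0.531 (53.1%)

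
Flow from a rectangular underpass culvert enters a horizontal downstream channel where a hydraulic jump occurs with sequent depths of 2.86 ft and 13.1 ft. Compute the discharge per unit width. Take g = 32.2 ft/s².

For a rectangular channel the momentum equation gives q² = ½·g·y₁·y₂·(y₁ + y₂) = ½×32.2×2.86×13.1×16.0 = 9627.
q = √9627 = 98.1 ft²/s.

q = 98.1 ft²/s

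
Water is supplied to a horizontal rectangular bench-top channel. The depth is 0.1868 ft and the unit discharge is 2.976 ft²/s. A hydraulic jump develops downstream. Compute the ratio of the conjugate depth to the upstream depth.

y₂/y₁ = 8.700

V₁ = q/y₁ = 2.976/0.1868 = 15.93 ft/s. Fr₁ = V₁/√(g·y₁) = 15.93/√(32.2×0.1868) = 6.496.
Bélanger equation: y₂/y₁ = ½[√(1 + 8Fr₁²) − 1] = ½[√338.57 − 1] = 8.700.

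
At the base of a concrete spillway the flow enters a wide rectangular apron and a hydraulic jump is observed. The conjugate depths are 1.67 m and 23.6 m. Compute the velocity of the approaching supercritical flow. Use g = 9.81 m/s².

For a rectangular channel the momentum equation gives q² = ½·g·y₁·y₂·(y₁ + y₂) = ½×9.81×1.67×23.6×25.3 = 4885.
q = √4885 = 69.9 m²/s.
V₁ = q/y₁ = 69.9/1.67 = 41.9 m/s.

V₁ = 41.9 m/s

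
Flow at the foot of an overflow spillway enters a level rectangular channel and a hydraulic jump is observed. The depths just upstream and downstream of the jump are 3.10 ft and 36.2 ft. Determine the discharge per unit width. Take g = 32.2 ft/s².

For a rectangular channel the momentum equation gives q² = ½·g·y₁·y₂·(y₁ + y₂) = ½×32.2×3.10×36.2×39.3 = 71005.
q = √71005 = 266 ft²/s.

q = 266 ft²/s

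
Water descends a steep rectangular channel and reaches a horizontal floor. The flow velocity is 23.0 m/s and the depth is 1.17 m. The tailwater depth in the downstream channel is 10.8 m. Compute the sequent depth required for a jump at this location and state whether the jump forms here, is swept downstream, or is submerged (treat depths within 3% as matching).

Fr₁ = V₁/√(g·y₁) = 23.0/√(9.81×1.17) = 6.79.
By Bélanger, y₂/y₁ = ½[√(1 + 8Fr₁²) − 1] = ½[√369.7 − 1] = 9.11.
y₂ = 9.11 × 1.17 = 10.7 m.
Tailwater y_tw = 10.8 m: y_tw ≈ y₂, so the jump forms here.

y₂ = 10.7 m; the jump forms here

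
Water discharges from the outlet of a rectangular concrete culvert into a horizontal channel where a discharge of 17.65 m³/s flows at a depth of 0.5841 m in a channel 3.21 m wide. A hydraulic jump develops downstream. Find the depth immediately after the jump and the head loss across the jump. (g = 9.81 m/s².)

q = Q/b = 17.65/3.21 = 5.498 m²/s; V₁ = q/y₁ = 9.414 m/s. Fr₁ = V₁/√(g·y₁) = 3.933.
From the momentum equation for a rectangular channel, y₂/y₁ = ½[√(1 + 8Fr₁²) − 1] = ½[√124.72 − 1] = 5.084.
y₂ = 5.084 × 0.5841 = 2.970 m.
V₂ = q/y₂ = 5.498/2.970 = 1.852 m/s. E₁ = y₁ + V₁²/2g = 5.101 m; E₂ = y₂ + V₂²/2g = 3.144 m. ΔE = E₁ − E₂ = 1.956 m.

y₂ = 2.970 m; ΔE = 1.956 m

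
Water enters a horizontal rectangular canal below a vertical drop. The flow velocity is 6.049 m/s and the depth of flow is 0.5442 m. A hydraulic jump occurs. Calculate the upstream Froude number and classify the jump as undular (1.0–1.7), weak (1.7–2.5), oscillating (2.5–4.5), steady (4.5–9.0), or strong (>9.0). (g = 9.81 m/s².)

Fr₁ = V₁/√(g·y₁) = 6.049/√(9.81×0.5442) = 2.618.
Fr₁ = 2.618 lies in the oscillating range.

Fr₁ = 2.618; oscillating jump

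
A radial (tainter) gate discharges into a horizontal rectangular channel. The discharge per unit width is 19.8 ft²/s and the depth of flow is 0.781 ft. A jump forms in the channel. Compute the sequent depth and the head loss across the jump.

y₂ = 5.21 ft; ΔE = 5.33 ft

V₁ = q/y₁ = 19.8/0.781 = 25.4 ft/s. Fr₁ = V₁/√(g·y₁) = 25.4/√(32.2×0.781) = 5.06.
By Bélanger, y₂/y₁ = ½[√(1 + 8Fr₁²) − 1] = ½[√205.5 − 1] = 6.67.
y₂ = 6.67 × 0.781 = 5.21 ft.
V₂ = q/y₂ = 19.8/5.21 = 3.80 ft/s. E₁ = y₁ + V₁²/2g = 10.8 ft; E₂ = y₂ + V₂²/2g = 5.43 ft. ΔE = E₁ − E₂ = 5.33 ft.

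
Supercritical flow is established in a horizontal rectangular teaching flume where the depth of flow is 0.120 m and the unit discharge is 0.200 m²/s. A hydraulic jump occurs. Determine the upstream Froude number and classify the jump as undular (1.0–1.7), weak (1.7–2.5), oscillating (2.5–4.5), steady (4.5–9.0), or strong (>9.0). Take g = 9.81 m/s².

V₁ = q/y₁ = 0.200/0.120 = 1.67 m/s. Fr₁ = V₁/√(g·y₁) = 1.67/√(9.81×0.120) = 1.54.
Fr₁ = 1.54 lies in the undular range.

Fr₁ = 1.54; undular jump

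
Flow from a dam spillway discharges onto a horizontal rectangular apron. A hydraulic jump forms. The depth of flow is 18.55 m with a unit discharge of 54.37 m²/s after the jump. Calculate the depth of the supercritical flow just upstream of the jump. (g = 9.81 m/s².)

V₂ = q/y₂ = 54.37/18.55 = 2.931 m/s; Fr₂ = V₂/√(g·y₂) = 0.2173.
Since the conjugate-depth ratio holds either way, y₁/y₂ = ½[√(1 + 8Fr₂²) − 1] = ½[√1.3777 − 1] = 0.08687.
y₁ = 0.08687 × 18.55 = 1.611 m.

y₁ = 1.611 m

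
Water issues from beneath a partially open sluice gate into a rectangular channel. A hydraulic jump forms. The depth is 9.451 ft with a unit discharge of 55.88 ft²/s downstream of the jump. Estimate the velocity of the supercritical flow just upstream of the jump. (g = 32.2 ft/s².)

V₂ = q/y₂ = 55.88/9.451 = 5.913 ft/s; Fr₂ = V₂/√(g·y₂) = 0.3389.
Since the conjugate-depth ratio holds either way, y₁/y₂ = ½[√(1 + 8Fr₂²) − 1] = ½[√1.9190 − 1] = 0.1926.
y₁ = 0.1926 × 9.451 = 1.821 ft.
V₁ = q/y₁ = 55.88/1.821 = 30.69 ft/s.

V₁ = 30.69 ft/s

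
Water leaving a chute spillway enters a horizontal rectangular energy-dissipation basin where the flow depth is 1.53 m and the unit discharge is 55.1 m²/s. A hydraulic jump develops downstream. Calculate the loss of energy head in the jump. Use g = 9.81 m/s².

ΔE = 47.9 m

V₁ = q/y₁ = 55.1/1.53 = 36.0 m/s. Fr₁ = V₁/√(g·y₁) = 36.0/√(9.81×1.53) = 9.30.
By Bélanger, y₂/y₁ = ½[√(1 + 8Fr₁²) − 1] = ½[√692.3 − 1] = 12.7.
y₂ = 12.7 × 1.53 = 19.4 m.
Head loss: ΔE = (y₂ − y₁)³/(4y₁y₂) = (19.4 − 1.53)³/(4×1.53×19.4) = 5671/119 = 47.9 m.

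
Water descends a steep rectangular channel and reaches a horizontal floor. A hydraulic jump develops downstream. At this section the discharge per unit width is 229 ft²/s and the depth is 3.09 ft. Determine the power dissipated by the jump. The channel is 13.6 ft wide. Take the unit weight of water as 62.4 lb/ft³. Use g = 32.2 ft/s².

P = 19987 hp

V₁ = q/y₁ = 229/3.09 = 74.1 ft/s. Fr₁ = V₁/√(g·y₁) = 74.1/√(32.2×3.09) = 7.43.
By Bélanger, y₂/y₁ = ½[√(1 + 8Fr₁²) − 1] = ½[√442.6 − 1] = 10.0.
y₂ = 10.0 × 3.09 = 31.0 ft.
Head loss: ΔE = (y₂ − y₁)³/(4y₁y₂) = (31.0 − 3.09)³/(4×3.09×31.0) = 21645/383 = 56.6 ft.
Q = q·b = 229 × 13.6 = 3114 cfs. P = γ·Q·ΔE/550 = 62.4 × 3114 × 56.6 / 550 = 19987 hp.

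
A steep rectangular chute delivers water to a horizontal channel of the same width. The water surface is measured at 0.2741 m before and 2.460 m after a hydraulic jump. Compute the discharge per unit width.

q = 3.007 m²/s

For a rectangular channel the momentum equation gives q² = ½·g·y₁·y₂·(y₁ + y₂) = ½×9.81×0.2741×2.460×2.734 = 9.043.
q = √9.043 = 3.007 m²/s.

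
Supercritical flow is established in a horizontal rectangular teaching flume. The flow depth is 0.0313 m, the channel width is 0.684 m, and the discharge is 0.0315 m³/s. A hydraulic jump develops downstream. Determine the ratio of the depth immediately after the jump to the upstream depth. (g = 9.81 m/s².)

y₂/y₁ = 3.29

q = Q/b = 0.0315/0.684 = 0.0461 m²/s; V₁ = q/y₁ = 1.47 m/s. Fr₁ = V₁/√(g·y₁) = 2.66.
From the momentum equation for a rectangular channel, y₂/y₁ = ½[√(1 + 8Fr₁²) − 1] = ½[√57.40 − 1] = 3.29.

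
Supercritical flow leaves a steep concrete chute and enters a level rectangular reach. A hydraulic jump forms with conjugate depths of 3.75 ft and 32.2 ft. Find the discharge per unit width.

For a rectangular channel the momentum equation gives q² = ½·g·y₁·y₂·(y₁ + y₂) = ½×32.2×3.75×32.2×36.0 = 69889.
q = √69889 = 264 ft²/s.

q = 264 ft²/s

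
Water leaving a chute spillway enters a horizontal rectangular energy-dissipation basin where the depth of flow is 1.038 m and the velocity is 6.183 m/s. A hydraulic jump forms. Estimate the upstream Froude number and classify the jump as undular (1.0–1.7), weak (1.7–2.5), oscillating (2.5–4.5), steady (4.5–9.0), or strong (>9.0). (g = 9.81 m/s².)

Fr₁ = V₁/√(g·y₁) = 6.183/√(9.81×1.038) = 1.938.
Fr₁ = 1.938 lies in the weak range.

Fr₁ = 1.938; weak jump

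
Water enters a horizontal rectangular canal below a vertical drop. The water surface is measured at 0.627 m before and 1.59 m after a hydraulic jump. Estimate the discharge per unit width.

For a rectangular channel the momentum equation gives q² = ½·g·y₁·y₂·(y₁ + y₂) = ½×9.81×0.627×1.59×2.22 = 10.8.
q = √10.8 = 3.29 m²/s.

q = 3.29 m²/s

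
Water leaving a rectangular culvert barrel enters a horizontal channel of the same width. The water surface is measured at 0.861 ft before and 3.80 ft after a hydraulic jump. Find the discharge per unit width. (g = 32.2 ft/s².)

For a rectangular channel the momentum equation gives q² = ½·g·y₁·y₂·(y₁ + y₂) = ½×32.2×0.861×3.80×4.66 = 246.
q = √246 = 15.7 ft²/s.

q = 15.7 ft²/s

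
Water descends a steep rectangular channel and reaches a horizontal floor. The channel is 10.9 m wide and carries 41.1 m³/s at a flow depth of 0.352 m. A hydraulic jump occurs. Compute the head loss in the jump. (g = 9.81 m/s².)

ΔE = 3.40 m

q = Q/b = 41.1/10.9 = 3.77 m²/s; V₁ = q/y₁ = 10.7 m/s. Fr₁ = V₁/√(g·y₁) = 5.76.
By Bélanger, y₂/y₁ = ½[√(1 + 8Fr₁²) − 1] = ½[√266.8 − 1] = 7.67.
y₂ = 7.67 × 0.352 = 2.70 m.
Head loss: ΔE = (y₂ − y₁)³/(4y₁y₂) = (2.70 − 0.352)³/(4×0.352×2.70) = 12.9/3.80 = 3.40 m.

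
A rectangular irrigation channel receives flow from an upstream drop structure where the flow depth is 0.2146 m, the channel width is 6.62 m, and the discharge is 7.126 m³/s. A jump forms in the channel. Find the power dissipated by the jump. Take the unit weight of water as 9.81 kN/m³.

P = 33.82 kW

q = Q/b = 7.126/6.62 = 1.076 m²/s; V₁ = q/y₁ = 5.016 m/s. Fr₁ = V₁/√(g·y₁) = 3.457.
Bélanger equation: y₂/y₁ = ½[√(1 + 8Fr₁²) − 1] = ½[√96.611 − 1] = 4.415.
y₂ = 4.415 × 0.2146 = 0.9474 m.
V₂ = q/y₂ = 1.076/0.9474 = 1.136 m/s. E₁ = y₁ + V₁²/2g = 1.497 m; E₂ = y₂ + V₂²/2g = 1.013 m. ΔE = E₁ − E₂ = 0.4838 m.
P = γ·Q·ΔE = 9.81 × 7.126 × 0.4838 = 33.82 kW.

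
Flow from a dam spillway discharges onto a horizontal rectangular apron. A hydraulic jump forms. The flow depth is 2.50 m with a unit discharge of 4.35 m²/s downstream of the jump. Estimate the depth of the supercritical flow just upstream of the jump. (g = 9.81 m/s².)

V₂ = q/y₂ = 4.35/2.50 = 1.74 m/s; Fr₂ = V₂/√(g·y₂) = 0.351.
Since the conjugate-depth ratio holds either way, y₁/y₂ = ½[√(1 + 8Fr₂²) − 1] = ½[√1.988 − 1] = 0.205.
y₁ = 0.205 × 2.50 = 0.512 m.

y₁ = 0.512 m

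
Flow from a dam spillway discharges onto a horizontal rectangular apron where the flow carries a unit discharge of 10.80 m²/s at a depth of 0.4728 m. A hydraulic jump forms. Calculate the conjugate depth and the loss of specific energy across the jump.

y₂ = 6.859 m; ΔE = 20.08 m

V₁ = q/y₁ = 10.80/0.4728 = 22.84 m/s. Fr₁ = V₁/√(g·y₁) = 22.84/√(9.81×0.4728) = 10.61.
From the momentum equation for a rectangular channel, y₂/y₁ = ½[√(1 + 8Fr₁²) − 1] = ½[√900.99 − 1] = 14.51.
y₂ = 14.51 × 0.4728 = 6.859 m.
Head loss: ΔE = (y₂ − y₁)³/(4y₁y₂) = (6.859 − 0.4728)³/(4×0.4728×6.859) = 260.5/12.97 = 20.08 m.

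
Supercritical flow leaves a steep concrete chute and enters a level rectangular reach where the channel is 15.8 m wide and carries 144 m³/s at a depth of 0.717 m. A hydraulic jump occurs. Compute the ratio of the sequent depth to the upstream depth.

y₂/y₁ = 6.30

q = Q/b = 144/15.8 = 9.11 m²/s; V₁ = q/y₁ = 12.7 m/s. Fr₁ = V₁/√(g·y₁) = 4.79.
Sequent-depth ratio: y₂/y₁ = ½[√(1 + 8Fr₁²) − 1] = ½[√184.8 − 1] = 6.30.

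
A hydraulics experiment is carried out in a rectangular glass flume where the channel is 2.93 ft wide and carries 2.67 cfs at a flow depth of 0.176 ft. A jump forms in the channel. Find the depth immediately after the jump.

y₂ = 0.460 ft

q = Q/b = 2.67/2.93 = 0.911 ft²/s; V₁ = q/y₁ = 5.18 ft/s. Fr₁ = V₁/√(g·y₁) = 2.17.
Bélanger equation: y₂/y₁ = ½[√(1 + 8Fr₁²) − 1] = ½[√38.84 − 1] = 2.62.
y₂ = 2.62 × 0.176 = 0.460 ft.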